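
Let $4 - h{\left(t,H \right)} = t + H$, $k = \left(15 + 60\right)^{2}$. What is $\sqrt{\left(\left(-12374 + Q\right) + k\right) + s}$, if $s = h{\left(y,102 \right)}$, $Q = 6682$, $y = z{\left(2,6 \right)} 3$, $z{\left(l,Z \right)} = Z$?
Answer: $i \sqrt{183} \approx 13.528 i$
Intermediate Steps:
$y = 18$ ($y = 6 \cdot 3 = 18$)
$k = 5625$ ($k = 75^{2} = 5625$)
$h{\left(t,H \right)} = 4 - H - t$ ($h{\left(t,H \right)} = 4 - \left(t + H\right) = 4 - \left(H + t\right) = 4 - H - t$)
$s = -116$ ($s = 4 - 102 - 18 = -116$)
$\sqrt{\left(\left(-12374 + Q\right) + k\right) + s} = \sqrt{\left(\left(-12374 + 6682\right) + 5625\right) - 116} = \sqrt{\left(-5692 + 5625\right) - 116} = \sqrt{-67 - 116} = \sqrt{-183} = i \sqrt{183}$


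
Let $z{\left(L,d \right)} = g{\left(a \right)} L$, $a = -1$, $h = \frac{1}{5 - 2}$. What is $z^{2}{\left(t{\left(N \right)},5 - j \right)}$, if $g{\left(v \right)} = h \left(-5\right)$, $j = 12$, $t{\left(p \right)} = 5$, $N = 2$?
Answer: $\frac{625}{9} \approx 69.444$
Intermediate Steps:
$h = \frac{1}{3} \approx 0.33333$
$g{\left(v \right)} = - \frac{5}{3}$ ($g{\left(v \right)} = \frac{1}{3} \left(-5\right) = - \frac{5}{3}$)
$z{\left(L,d \right)} = - \frac{5 L}{3}$
$z^{2}{\left(t{\left(N \right)},5 - j \right)} = \left(\left(- \frac{5}{3}\right) 5\right)^{2} = \left(- \frac{25}{3}\right)^{2} = \frac{625}{9}$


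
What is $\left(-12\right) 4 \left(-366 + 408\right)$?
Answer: $-2016$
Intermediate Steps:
$\left(-12\right) 4 \left(-366 + 408\right) = \left(-48\right) 42 = -2016$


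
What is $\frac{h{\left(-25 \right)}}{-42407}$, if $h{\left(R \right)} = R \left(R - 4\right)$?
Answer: $- \frac{725}{42407} \approx -0.017096$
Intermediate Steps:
$h{\left(R \right)} = R \left(-4 + R\right)$
$\frac{h{\left(-25 \right)}}{-42407} = \frac{\left(-25\right) \left(-4 - 25\right)}{-42407} = \left(-25\right) \left(-29\right) \left(- \frac{1}{42407}\right) = 725 \left(- \frac{1}{42407}\right) = - \frac{725}{42407}$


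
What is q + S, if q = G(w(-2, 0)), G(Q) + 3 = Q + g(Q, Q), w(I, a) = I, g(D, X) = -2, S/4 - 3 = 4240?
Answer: 16965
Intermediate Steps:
S = 16972 (S = 12 + 4*4240 = 12 + 16960 = 16972)
G(Q) = -5 + Q (G(Q) = -3 + (Q - 2) = -3 + (-2 + Q) = -5 + Q)
q = -7 (q = -5 - 2 = -7)
q + S = -7 + 16972 = 16965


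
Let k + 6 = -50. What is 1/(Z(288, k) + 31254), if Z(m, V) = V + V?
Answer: 1/31142 ≈ 3.2111e-5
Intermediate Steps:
k = -56 (k = -6 - 50 = -56)
Z(m, V) = 2*V
1/(Z(288, k) + 31254) = 1/(2*(-56) + 31254) = 1/(-112 + 31254) = 1/31142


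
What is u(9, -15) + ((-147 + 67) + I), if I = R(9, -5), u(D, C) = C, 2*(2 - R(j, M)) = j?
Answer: -195/2 ≈ -97.500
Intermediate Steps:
R(j, M) = 2 - j/2
I = -5/2 (I = 2 - ½*9 = 2 - 9/2 = -5/2 ≈ -2.5000)
u(9, -15) + ((-147 + 67) + I) = -15 + ((-147 + 67) - 5/2) = -15 + (-80 - 5/2) = -15 - 165/2 = -195/2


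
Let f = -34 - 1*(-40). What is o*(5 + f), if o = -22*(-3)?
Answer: 726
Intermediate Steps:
o = 66
f = 6 (f = -34 + 40 = 6)
o*(5 + f) = 66*(5 + 6) = 66*11 = 726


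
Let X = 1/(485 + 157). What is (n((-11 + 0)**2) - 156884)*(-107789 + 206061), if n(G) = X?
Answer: -4948954678672/321 ≈ -1.5417e+10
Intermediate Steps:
X = 1/642 ≈ 0.0015576
n(G) = 1/642
(n((-11 + 0)**2) - 156884)*(-107789 + 206061) = (1/642 - 156884)*(-107789 + 206061) = -100719527/642*98272 = -4948954678672/321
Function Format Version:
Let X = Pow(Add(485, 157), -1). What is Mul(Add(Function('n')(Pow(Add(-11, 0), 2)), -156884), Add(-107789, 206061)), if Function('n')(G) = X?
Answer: Rational(-4948954678672, 321) ≈ -1.5417e+10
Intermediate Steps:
X = Rational(1, 642) (X = Pow(642, -1) = Rational(1, 642) ≈ 0.0015576)
Function('n')(G) = Rational(1, 642)
Mul(Add(Function('n')(Pow(Add(-11, 0), 2)), -156884), Add(-107789, 206061)) = Mul(Add(Rational(1, 642), -156884), Add(-107789, 206061)) = Mul(Rational(-100719527, 642), 98272) = Rational(-4948954678672, 321)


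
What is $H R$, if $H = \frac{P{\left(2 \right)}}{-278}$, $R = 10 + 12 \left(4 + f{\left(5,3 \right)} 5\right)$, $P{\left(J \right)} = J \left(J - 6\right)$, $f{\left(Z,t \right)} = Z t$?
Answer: $\frac{3832}{139} \approx 27.568$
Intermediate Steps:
$P{\left(J \right)} = J \left(-6 + J\right)$
$R = 958$ ($R = 10 + 12 \left(4 + 5 \cdot 3 \cdot 5\right) = 10 + 12 \left(4 + 15 \cdot 5\right) = 10 + 12 \left(4 + 75\right) = 10 + 12 \cdot 79 = 10 + 948 = 958$)
$H = \frac{4}{139}$ ($H = \frac{2 \left(-6 + 2\right)}{-278} = 2 \left(-4\right) \left(- \frac{1}{278}\right) = \left(-8\right) \left(- \frac{1}{278}\right) = \frac{4}{139} \approx 0.028777$)
$H R = \frac{4}{139} \cdot 958 = \frac{3832}{139}$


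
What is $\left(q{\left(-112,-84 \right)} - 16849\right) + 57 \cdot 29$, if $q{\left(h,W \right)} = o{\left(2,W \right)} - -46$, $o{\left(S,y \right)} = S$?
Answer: $-15148$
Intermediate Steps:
$q{\left(h,W \right)} = 48$ ($q{\left(h,W \right)} = 2 - -46 = 2 + 46 = 48$)
$\left(q{\left(-112,-84 \right)} - 16849\right) + 57 \cdot 29 = \left(48 - 16849\right) + 57 \cdot 29 = \left(48 - 16849\right) + 1653 = -16801 + 1653 = -15148$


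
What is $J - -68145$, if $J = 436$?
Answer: $68581$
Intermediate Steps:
$J - -68145 = 436 - -68145 = 436 + 68145 = 68581$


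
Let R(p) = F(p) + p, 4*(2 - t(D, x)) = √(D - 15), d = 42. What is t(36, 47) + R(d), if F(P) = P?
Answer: 86 - √21/4 ≈ 84.854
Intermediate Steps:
t(D, x) = 2 - √(-15 + D)/4 (t(D, x) = 2 - √(D - 15)/4 = 2 - √(-15 + D)/4)
R(p) = 2*p (R(p) = p + p = 2*p)
t(36, 47) + R(d) = (2 - √(-15 + 36)/4) + 2*42 = (2 - √21/4) + 84 = 86 - √21/4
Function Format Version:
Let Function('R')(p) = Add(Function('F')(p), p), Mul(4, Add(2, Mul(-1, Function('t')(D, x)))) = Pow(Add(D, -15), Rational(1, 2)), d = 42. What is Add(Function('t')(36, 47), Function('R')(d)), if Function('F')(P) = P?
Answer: Add(86, Mul(Rational(-1, 4), Pow(21, Rational(1, 2)))) ≈ 84.854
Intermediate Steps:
Function('t')(D, x) = Add(2, Mul(Rational(-1, 4), Pow(Add(-15, D), Rational(1, 2)))) (Function('t')(D, x) = Add(2, Mul(Rational(-1, 4), Pow(Add(D, -15), Rational(1, 2)))) = Add(2, Mul(Rational(-1, 4), Pow(Add(-15, D), Rational(1, 2)))))
Function('R')(p) = Mul(2, p) (Function('R')(p) = Add(p, p) = Mul(2, p))
Add(Function('t')(36, 47), Function('R')(d)) = Add(Add(2, Mul(Rational(-1, 4), Pow(Add(-15, 36), Rational(1, 2)))), Mul(2, 42)) = Add(Add(2, Mul(Rational(-1, 4), Pow(21, Rational(1, 2)))), 84) = Add(86, Mul(Rational(-1, 4), Pow(21, Rational(1, 2))))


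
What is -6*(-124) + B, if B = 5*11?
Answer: 799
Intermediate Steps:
B = 55
-6*(-124) + B = -6*(-124) + 55 = 744 + 55 = 799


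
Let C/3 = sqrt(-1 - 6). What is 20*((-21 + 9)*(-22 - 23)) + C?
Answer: 10800 + 3*I*sqrt(7) ≈ 10800.0 + 7.9373*I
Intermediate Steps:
C = 3*I*sqrt(7) (C = 3*sqrt(-1 - 6) = 3*sqrt(-7) = 3*(I*sqrt(7)) = 3*I*sqrt(7) ≈ 7.9373*I)
20*((-21 + 9)*(-22 - 23)) + C = 20*((-21 + 9)*(-22 - 23)) + 3*I*sqrt(7) = 20*(-12*(-45)) + 3*I*sqrt(7) = 20*540 + 3*I*sqrt(7) = 10800 + 3*I*sqrt(7)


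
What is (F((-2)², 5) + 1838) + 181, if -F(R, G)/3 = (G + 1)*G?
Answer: 1929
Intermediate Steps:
F(R, G) = -3*G*(1 + G) (F(R, G) = -3*(G + 1)*G = -3*(1 + G)*G = -3*G*(1 + G))
(F((-2)², 5) + 1838) + 181 = (-3*5*(1 + 5) + 1838) + 181 = (-3*5*6 + 1838) + 181 = (-90 + 1838) + 181 = 1748 + 181 = 1929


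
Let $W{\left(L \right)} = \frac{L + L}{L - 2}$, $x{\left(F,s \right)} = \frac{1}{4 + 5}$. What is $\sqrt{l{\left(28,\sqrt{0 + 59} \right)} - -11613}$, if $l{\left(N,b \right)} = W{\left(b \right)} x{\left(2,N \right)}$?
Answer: $\frac{\sqrt{-209034 + 104519 \sqrt{59}}}{3 \sqrt{-2 + \sqrt{59}}} \approx 107.77$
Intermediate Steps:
$x{\left(F,s \right)} = \frac{1}{9}$
$W{\left(L \right)} = \frac{2 L}{-2 + L}$
$l{\left(N,b \right)} = \frac{2 b}{9 \left(-2 + b\right)}$ ($l{\left(N,b \right)} = \frac{2 b}{-2 + b} \frac{1}{9} = \frac{2 b}{9 \left(-2 + b\right)}$)
$\sqrt{l{\left(28,\sqrt{0 + 59} \right)} - -11613} = \sqrt{\frac{2 \sqrt{0 + 59}}{9 \left(-2 + \sqrt{0 + 59}\right)} - -11613} = \sqrt{\frac{2 \sqrt{59}}{9 \left(-2 + \sqrt{59}\right)} + \left(-7968 + 19581\right)} = \sqrt{\frac{2 \sqrt{59}}{9 \left(-2 + \sqrt{59}\right)} + 11613} = \sqrt{11613 + \frac{2 \sqrt{59}}{9 \left(-2 + \sqrt{59}\right)}}$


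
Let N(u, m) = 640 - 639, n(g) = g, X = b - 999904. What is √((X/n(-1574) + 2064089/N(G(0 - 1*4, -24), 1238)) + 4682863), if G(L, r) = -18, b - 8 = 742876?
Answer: √4178954050658/787 ≈ 2597.5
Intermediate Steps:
b = 742884 (b = 8 + 742876 = 742884)
X = -257020 (X = 742884 - 999904 = -257020)
N(u, m) = 1
√((X/n(-1574) + 2064089/N(G(0 - 1*4, -24), 1238)) + 4682863) = √((-257020/(-1574) + 2064089/1) + 4682863) = √((-257020*(-1/1574) + 2064089*1) + 4682863) = √((128510/787 + 2064089) + 4682863) = √(1624566553/787 + 4682863) = √(5309979734/787) = √4178954050658/787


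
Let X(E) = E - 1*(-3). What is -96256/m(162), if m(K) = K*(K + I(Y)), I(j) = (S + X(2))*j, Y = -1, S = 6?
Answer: -48128/12231 ≈ -3.9349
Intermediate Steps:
X(E) = 3 + E (X(E) = E + 3 = 3 + E)
I(j) = 11*j (I(j) = (6 + (3 + 2))*j = (6 + 5)*j = 11*j)
m(K) = K*(-11 + K) (m(K) = K*(K + 11*(-1)) = K*(K - 11) = K*(-11 + K))
-96256/m(162) = -96256*1/(162*(-11 + 162)) = -96256/(162*151) = -96256/24462 = -96256*1/24462 = -48128/12231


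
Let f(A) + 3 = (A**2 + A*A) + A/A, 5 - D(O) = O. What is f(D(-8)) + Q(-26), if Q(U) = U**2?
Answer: 1012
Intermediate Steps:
D(O) = 5 - O
f(A) = -2 + 2*A**2 (f(A) = -3 + ((A**2 + A*A) + A/A) = -3 + ((A**2 + A**2) + 1) = -3 + (2*A**2 + 1) = -3 + (1 + 2*A**2) = -2 + 2*A**2)
f(D(-8)) + Q(-26) = (-2 + 2*(5 - 1*(-8))**2) + (-26)**2 = (-2 + 2*(5 + 8)**2) + 676 = (-2 + 2*13**2) + 676 = (-2 + 2*169) + 676 = (-2 + 338) + 676 = 336 + 676 = 1012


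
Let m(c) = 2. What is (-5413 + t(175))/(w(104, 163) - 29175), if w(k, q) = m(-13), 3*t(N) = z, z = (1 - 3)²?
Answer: 16235/87519 ≈ 0.18550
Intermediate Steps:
z = 4 (z = (-2)² = 4)
t(N) = 4/3 (t(N) = (⅓)*4 = 4/3)
w(k, q) = 2
(-5413 + t(175))/(w(104, 163) - 29175) = (-5413 + 4/3)/(2 - 29175) = -16235/3/(-29173) = -16235/3*(-1/29173) = 16235/87519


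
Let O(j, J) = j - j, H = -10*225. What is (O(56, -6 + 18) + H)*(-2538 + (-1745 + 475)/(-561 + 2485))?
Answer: 2747464875/481 ≈ 5.7120e+6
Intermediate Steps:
H = -2250
O(j, J) = 0
(O(56, -6 + 18) + H)*(-2538 + (-1745 + 475)/(-561 + 2485)) = (0 - 2250)*(-2538 + (-1745 + 475)/(-561 + 2485)) = -2250*(-2538 - 1270/1924) = -2250*(-2538 - 1270*1/1924) = -2250*(-2538 - 635/962) = -2250*(-2442191/962) = 2747464875/481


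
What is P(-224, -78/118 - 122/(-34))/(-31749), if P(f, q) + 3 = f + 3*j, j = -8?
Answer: 251/31749 ≈ 0.0079058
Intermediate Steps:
P(f, q) = -27 + f (P(f, q) = -3 + (f + 3*(-8)) = -3 + (f - 24) = -3 + (-24 + f) = -27 + f)
P(-224, -78/118 - 122/(-34))/(-31749) = (-27 - 224)/(-31749) = -251*(-1/31749) = 251/31749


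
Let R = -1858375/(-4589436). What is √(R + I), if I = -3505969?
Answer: I*√18461486462656177131/2294718 ≈ 1872.4*I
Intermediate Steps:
R = 1858375/4589436 (R = -1858375*(-1/4589436) = 1858375/4589436 ≈ 0.40492)
√(R + I) = √(1858375/4589436 - 3505969) = √(-16090418485109/4589436) = I*√18461486462656177131/2294718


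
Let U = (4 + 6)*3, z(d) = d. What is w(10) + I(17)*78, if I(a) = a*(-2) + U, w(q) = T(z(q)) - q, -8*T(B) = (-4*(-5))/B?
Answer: -1289/4 ≈ -322.25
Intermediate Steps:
T(B) = -5/(2*B) (T(B) = -(-4*(-5))/(8*B) = -5/(2*B))
U = 30 (U = 10*3 = 30)
w(q) = -q - 5/(2*q) (w(q) = -5/(2*q) - q = -q - 5/(2*q))
I(a) = 30 - 2*a (I(a) = a*(-2) + 30 = -2*a + 30 = 30 - 2*a)
w(10) + I(17)*78 = (-1*10 - 5/2/10) + (30 - 2*17)*78 = (-10 - 5/2*1/10) + (30 - 34)*78 = (-10 - 1/4) - 4*78 = -41/4 - 312 = -1289/4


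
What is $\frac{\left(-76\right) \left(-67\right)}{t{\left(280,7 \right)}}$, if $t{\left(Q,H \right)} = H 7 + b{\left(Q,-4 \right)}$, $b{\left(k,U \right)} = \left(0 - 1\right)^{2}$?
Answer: $\frac{2546}{25} \approx 101.84$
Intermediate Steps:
$b{\left(k,U \right)} = 1$ ($b{\left(k,U \right)} = \left(-1\right)^{2} = 1$)
$t{\left(Q,H \right)} = 1 + 7 H$ ($t{\left(Q,H \right)} = H 7 + 1 = 7 H + 1 = 1 + 7 H$)
$\frac{\left(-76\right) \left(-67\right)}{t{\left(280,7 \right)}} = \frac{\left(-76\right) \left(-67\right)}{1 + 7 \cdot 7} = \frac{5092}{1 + 49} = \frac{5092}{50} = 5092 \cdot \frac{1}{50} = \frac{2546}{25}$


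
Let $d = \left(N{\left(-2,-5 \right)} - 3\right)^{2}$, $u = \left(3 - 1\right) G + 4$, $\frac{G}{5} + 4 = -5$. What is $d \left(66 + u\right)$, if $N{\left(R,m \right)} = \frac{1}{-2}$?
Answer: $-245$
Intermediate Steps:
$N{\left(R,m \right)} = - \frac{1}{2}$
$G = -45$ ($G = -20 + 5 \left(-5\right) = -20 - 25 = -45$)
$u = -86$ ($u = \left(3 - 1\right) \left(-45\right) + 4 = 2 \left(-45\right) + 4 = -90 + 4 = -86$)
$d = \frac{49}{4}$ ($d = \left(- \frac{1}{2} - 3\right)^{2} = \left(- \frac{7}{2}\right)^{2} = \frac{49}{4} \approx 12.25$)
$d \left(66 + u\right) = \frac{49 \left(66 - 86\right)}{4} = \frac{49}{4} \left(-20\right) = -245$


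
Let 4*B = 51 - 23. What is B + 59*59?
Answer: 3488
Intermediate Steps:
B = 7 (B = (51 - 23)/4 = (¼)*28 = 7)
B + 59*59 = 7 + 59*59 = 7 + 3481 = 3488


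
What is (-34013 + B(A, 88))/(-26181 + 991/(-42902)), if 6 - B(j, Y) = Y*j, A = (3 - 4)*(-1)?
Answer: 1462743690/1123218253 ≈ 1.3023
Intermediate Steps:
A = 1 (A = -1*(-1) = 1)
B(j, Y) = 6 - Y*j
(-34013 + B(A, 88))/(-26181 + 991/(-42902)) = (-34013 + (6 - 1*88*1))/(-26181 + 991/(-42902)) = (-34013 + (6 - 88))/(-26181 + 991*(-1/42902)) = (-34013 - 82)/(-26181 - 991/42902) = -34095/(-1123218253/42902) = -34095*(-42902/1123218253) = 1462743690/1123218253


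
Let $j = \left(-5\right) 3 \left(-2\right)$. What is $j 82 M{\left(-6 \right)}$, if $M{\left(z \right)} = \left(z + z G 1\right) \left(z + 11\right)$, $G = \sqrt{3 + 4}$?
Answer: $-73800 - 73800 \sqrt{7} \approx -2.6906 \cdot 10^{5}$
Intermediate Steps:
$G = \sqrt{7} \approx 2.6458$
$j = 30$ ($j = \left(-15\right) \left(-2\right) = 30$)
$M{\left(z \right)} = \left(11 + z\right) \left(z + z \sqrt{7}\right)$ ($M{\left(z \right)} = \left(z + z \sqrt{7} \cdot 1\right) \left(z + 11\right) = \left(z + z \sqrt{7}\right) \left(11 + z\right) = \left(11 + z\right) \left(z + z \sqrt{7}\right)$)
$j 82 M{\left(-6 \right)} = 30 \cdot 82 \left(- 6 \left(11 - 6 + 11 \sqrt{7} - 6 \sqrt{7}\right)\right) = 2460 \left(- 6 \left(5 + 5 \sqrt{7}\right)\right) = 2460 \left(-30 - 30 \sqrt{7}\right) = -73800 - 73800 \sqrt{7}$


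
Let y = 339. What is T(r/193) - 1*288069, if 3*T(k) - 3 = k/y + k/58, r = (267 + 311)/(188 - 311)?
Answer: -201686295424969/700134327 ≈ -2.8807e+5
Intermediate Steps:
r = -578/123 (r = 578/(-123) = 578*(-1/123) = -578/123 ≈ -4.6992)
T(k) = 1 + 397*k/58986 (T(k) = 1 + (k/339 + k/58)/3 = 1 + (397*k/19662)/3 = 1 + 397*k/58986)
T(r/193) - 1*288069 = (1 + 397*(-578/123/193)/58986) - 1*288069 = (1 + 397*(-578/123*1/193)/58986) - 288069 = (1 + (397/58986)*(-578/23739)) - 288069 = (1 - 114733/700134327) - 288069 = 700019594/700134327 - 288069 = -201686295424969/700134327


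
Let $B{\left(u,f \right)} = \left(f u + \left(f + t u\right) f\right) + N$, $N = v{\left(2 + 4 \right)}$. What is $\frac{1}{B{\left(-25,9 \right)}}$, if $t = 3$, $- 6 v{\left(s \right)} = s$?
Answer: $- \frac{1}{820} \approx -0.0012195$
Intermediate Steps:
$v{\left(s \right)} = - \frac{s}{6}$
$N = -1$ ($N = - \frac{2 + 4}{6} = \left(- \frac{1}{6}\right) 6 = -1$)
$B{\left(u,f \right)} = -1 + f u + f \left(f + 3 u\right)$ ($B{\left(u,f \right)} = \left(f u + \left(f + 3 u\right) f\right) - 1 = \left(f u + f \left(f + 3 u\right)\right) - 1 = -1 + f u + f \left(f + 3 u\right)$)
$\frac{1}{B{\left(-25,9 \right)}} = \frac{1}{-1 + 9^{2} + 4 \cdot 9 \left(-25\right)} = \frac{1}{-1 + 81 - 900} = \frac{1}{-820} = - \frac{1}{820}$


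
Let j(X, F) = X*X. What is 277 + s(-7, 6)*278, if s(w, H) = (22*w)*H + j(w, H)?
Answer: -242973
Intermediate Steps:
j(X, F) = X**2
s(w, H) = w**2 + 22*H*w (s(w, H) = (22*w)*H + w**2 = 22*H*w + w**2 = w**2 + 22*H*w)
277 + s(-7, 6)*278 = 277 - 7*(-7 + 22*6)*278 = 277 - 7*(-7 + 132)*278 = 277 - 7*125*278 = 277 - 875*278 = 277 - 243250 = -242973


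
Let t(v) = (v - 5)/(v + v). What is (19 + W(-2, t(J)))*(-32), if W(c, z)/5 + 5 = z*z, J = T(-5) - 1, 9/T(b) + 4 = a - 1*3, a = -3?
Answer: -121128/361 ≈ -335.53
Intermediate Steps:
T(b) = -9/10 (T(b) = 9/(-4 + (-3 - 1*3)) = 9/(-4 + (-3 - 3)) = 9/(-4 - 6) = 9/(-10) = 9*(-⅒) = -9/10)
J = -19/10 (J = -9/10 - 1 = -19/10 ≈ -1.9000)
t(v) = (-5 + v)/(2*v) (t(v) = (-5 + v)/((2*v)) = (-5 + v)*(1/(2*v)) = (-5 + v)/(2*v))
W(c, z) = -25 + 5*z² (W(c, z) = -25 + 5*(z*z) = -25 + 5*z²)
(19 + W(-2, t(J)))*(-32) = (19 + (-25 + 5*((-5 - 19/10)/(2*(-19/10)))²))*(-32) = (19 + (-25 + 5*((½)*(-10/19)*(-69/10))²))*(-32) = (19 + (-25 + 5*(69/38)²))*(-32) = (19 + (-25 + 5*(4761/1444)))*(-32) = (19 + (-25 + 23805/1444))*(-32) = (19 - 12295/1444)*(-32) = (15141/1444)*(-32) = -121128/361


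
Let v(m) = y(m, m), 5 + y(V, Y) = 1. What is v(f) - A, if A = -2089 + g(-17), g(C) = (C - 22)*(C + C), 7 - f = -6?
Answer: 759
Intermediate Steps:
f = 13 (f = 7 - 1*(-6) = 7 + 6 = 13)
y(V, Y) = -4 (y(V, Y) = -5 + 1 = -4)
v(m) = -4
g(C) = 2*C*(-22 + C) (g(C) = (-22 + C)*(2*C) = 2*C*(-22 + C))
A = -763 (A = -2089 + 2*(-17)*(-22 - 17) = -2089 + 2*(-17)*(-39) = -2089 + 1326 = -763)
v(f) - A = -4 - 1*(-763) = -4 + 763 = 759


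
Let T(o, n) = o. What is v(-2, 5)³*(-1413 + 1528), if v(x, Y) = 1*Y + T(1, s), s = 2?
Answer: 24840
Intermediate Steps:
v(x, Y) = 1 + Y (v(x, Y) = 1*Y + 1 = Y + 1 = 1 + Y)
v(-2, 5)³*(-1413 + 1528) = (1 + 5)³*(-1413 + 1528) = 6³*115 = 216*115 = 24840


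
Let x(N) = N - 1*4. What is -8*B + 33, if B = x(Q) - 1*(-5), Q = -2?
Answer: 41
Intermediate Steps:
x(N) = -4 + N (x(N) = N - 4 = -4 + N)
B = -1 (B = (-4 - 2) - 1*(-5) = -6 + 5 = -1)
-8*B + 33 = -8*(-1) + 33 = 8 + 33 = 41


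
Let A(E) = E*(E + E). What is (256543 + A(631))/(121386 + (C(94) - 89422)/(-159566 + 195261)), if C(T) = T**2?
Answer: 103531725/11936068 ≈ 8.6739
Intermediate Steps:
A(E) = 2*E**2 (A(E) = E*(2*E) = 2*E**2)
(256543 + A(631))/(121386 + (C(94) - 89422)/(-159566 + 195261)) = (256543 + 2*631**2)/(121386 + (94**2 - 89422)/(-159566 + 195261)) = (256543 + 2*398161)/(121386 + (8836 - 89422)/35695) = (256543 + 796322)/(121386 - 80586*1/35695) = 1052865/(121386 - 666/295) = 1052865/(35808204/295) = 1052865*(295/35808204) = 103531725/11936068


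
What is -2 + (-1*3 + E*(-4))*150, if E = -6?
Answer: 3148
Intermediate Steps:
-2 + (-1*3 + E*(-4))*150 = -2 + (-1*3 - 6*(-4))*150 = -2 + (-3 + 24)*150 = -2 + 21*150 = -2 + 3150 = 3148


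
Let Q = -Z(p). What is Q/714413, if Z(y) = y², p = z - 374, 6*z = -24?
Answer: -20412/102059 ≈ -0.20000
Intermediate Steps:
z = -4 (z = (⅙)*(-24) = -4)
p = -378 (p = -4 - 374 = -378)
Q = -142884 (Q = -1*(-378)² = -1*142884 = -142884)
Q/714413 = -142884/714413 = -142884*1/714413 = -20412/102059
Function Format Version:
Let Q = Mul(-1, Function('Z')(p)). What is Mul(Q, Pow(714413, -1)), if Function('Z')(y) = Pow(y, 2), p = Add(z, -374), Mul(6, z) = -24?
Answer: Rational(-20412, 102059) ≈ -0.20000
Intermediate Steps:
z = -4 (z = Mul(Rational(1, 6), -24) = -4)
p = -378 (p = Add(-4, -374) = -378)
Q = -142884 (Q = Mul(-1, Pow(-378, 2)) = Mul(-1, 142884) = -142884)
Mul(Q, Pow(714413, -1)) = Mul(-142884, Pow(714413, -1)) = Mul(-142884, Rational(1, 714413)) = Rational(-20412, 102059)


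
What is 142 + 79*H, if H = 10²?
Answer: 8042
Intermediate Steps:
H = 100
142 + 79*H = 142 + 79*100 = 142 + 7900 = 8042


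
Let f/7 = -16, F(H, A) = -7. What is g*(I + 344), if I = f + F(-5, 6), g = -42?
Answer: -9450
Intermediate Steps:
f = -112 (f = 7*(-16) = -112)
I = -119 (I = -112 - 7 = -119)
g*(I + 344) = -42*(-119 + 344) = -42*225 = -9450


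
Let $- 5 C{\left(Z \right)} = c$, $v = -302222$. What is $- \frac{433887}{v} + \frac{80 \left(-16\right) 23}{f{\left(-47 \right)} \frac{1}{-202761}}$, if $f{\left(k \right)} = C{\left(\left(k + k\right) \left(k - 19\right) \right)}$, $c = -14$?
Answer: $\frac{4510122254768409}{2115554} \approx 2.1319 \cdot 10^{9}$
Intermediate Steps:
$C{\left(Z \right)} = \frac{14}{5}$ ($C{\left(Z \right)} = \left(- \frac{1}{5}\right) \left(-14\right) = \frac{14}{5}$)
$f{\left(k \right)} = \frac{14}{5}$
$- \frac{433887}{v} + \frac{80 \left(-16\right) 23}{f{\left(-47 \right)} \frac{1}{-202761}} = - \frac{433887}{-302222} + \frac{80 \left(-16\right) 23}{\frac{14}{5} \frac{1}{-202761}} = \left(-433887\right) \left(- \frac{1}{302222}\right) + \frac{\left(-1280\right) 23}{\frac{14}{5} \left(- \frac{1}{202761}\right)} = \frac{433887}{302222} - \frac{29440}{- \frac{14}{1013805}} = \frac{433887}{302222} - - \frac{14923209600}{7} = \frac{433887}{302222} + \frac{14923209600}{7} = \frac{4510122254768409}{2115554}$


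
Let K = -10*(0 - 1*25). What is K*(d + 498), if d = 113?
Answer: 152750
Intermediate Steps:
K = 250 (K = -10*(0 - 25) = -10*(-25) = 250)
K*(d + 498) = 250*(113 + 498) = 250*611 = 152750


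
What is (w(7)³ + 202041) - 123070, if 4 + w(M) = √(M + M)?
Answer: 78739 + 62*√14 ≈ 78971.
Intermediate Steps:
w(M) = -4 + √2*√M (w(M) = -4 + √(M + M) = -4 + √(2*M) = -4 + √2*√M)
(w(7)³ + 202041) - 123070 = ((-4 + √2*√7)³ + 202041) - 123070 = ((-4 + √14)³ + 202041) - 123070 = (202041 + (-4 + √14)³) - 123070 = 78971 + (-4 + √14)³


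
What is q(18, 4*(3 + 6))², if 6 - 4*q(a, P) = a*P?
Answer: 103041/4 ≈ 25760.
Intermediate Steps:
q(a, P) = 3/2 - P*a/4 (q(a, P) = 3/2 - a*P/4 = 3/2 - P*a/4)
q(18, 4*(3 + 6))² = (3/2 - ¼*4*(3 + 6)*18)² = (3/2 - ¼*4*9*18)² = (3/2 - ¼*36*18)² = (3/2 - 162)² = (-321/2)² = 103041/4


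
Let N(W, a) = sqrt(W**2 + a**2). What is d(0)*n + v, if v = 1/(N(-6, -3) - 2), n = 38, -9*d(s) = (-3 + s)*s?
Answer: 2/41 + 3*sqrt(5)/41 ≈ 0.21240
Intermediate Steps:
d(s) = -s*(-3 + s)/9 (d(s) = -(-3 + s)*s/9 = -s*(-3 + s)/9)
v = 1/(-2 + 3*sqrt(5)) (v = 1/(sqrt((-6)**2 + (-3)**2) - 2) = 1/(sqrt(36 + 9) - 2) = 1/(sqrt(45) - 2) = 1/(3*sqrt(5) - 2) = 1/(-2 + 3*sqrt(5)) ≈ 0.21240)
d(0)*n + v = ((1/9)*0*(3 - 1*0))*38 + (2/41 + 3*sqrt(5)/41) = ((1/9)*0*(3 + 0))*38 + (2/41 + 3*sqrt(5)/41) = ((1/9)*0*3)*38 + (2/41 + 3*sqrt(5)/41) = 0*38 + (2/41 + 3*sqrt(5)/41) = 0 + (2/41 + 3*sqrt(5)/41) = 2/41 + 3*sqrt(5)/41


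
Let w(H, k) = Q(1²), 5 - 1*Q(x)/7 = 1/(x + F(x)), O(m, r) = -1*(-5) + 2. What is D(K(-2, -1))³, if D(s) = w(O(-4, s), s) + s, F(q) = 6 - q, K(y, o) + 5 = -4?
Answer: 3307949/216 ≈ 15315.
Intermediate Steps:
O(m, r) = 7 (O(m, r) = 5 + 2 = 7)
K(y, o) = -9 (K(y, o) = -5 - 4 = -9)
Q(x) = 203/6 (Q(x) = 35 - 7/(x + (6 - x)) = 35 - 7/6 = 203/6)
w(H, k) = 203/6
D(s) = 203/6 + s
D(K(-2, -1))³ = (203/6 - 9)³ = (149/6)³ = 3307949/216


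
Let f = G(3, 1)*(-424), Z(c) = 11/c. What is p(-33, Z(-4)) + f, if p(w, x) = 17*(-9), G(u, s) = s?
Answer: -577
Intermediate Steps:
p(w, x) = -153
f = -424 (f = 1*(-424) = -424)
p(-33, Z(-4)) + f = -153 - 424 = -577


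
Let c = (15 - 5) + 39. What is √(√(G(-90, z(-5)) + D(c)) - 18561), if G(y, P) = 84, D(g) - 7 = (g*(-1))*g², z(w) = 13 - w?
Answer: √(-18561 + 3*I*√13062) ≈ 1.258 + 136.24*I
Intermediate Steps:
c = 49 (c = 10 + 39 = 49)
D(g) = 7 - g³ (D(g) = 7 + (g*(-1))*g² = 7 + (-g)*g² = 7 - g³)
√(√(G(-90, z(-5)) + D(c)) - 18561) = √(√(84 + (7 - 1*49³)) - 18561) = √(√(84 + (7 - 1*117649)) - 18561) = √(√(84 + (7 - 117649)) - 18561) = √(√(84 - 117642) - 18561) = √(√(-117558) - 18561) = √(3*I*√13062 - 18561) = √(-18561 + 3*I*√13062)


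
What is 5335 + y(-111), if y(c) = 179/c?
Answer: 592006/111 ≈ 5333.4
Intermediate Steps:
5335 + y(-111) = 5335 + 179/(-111) = 5335 + 179*(-1/111) = 5335 - 179/111 = 592006/111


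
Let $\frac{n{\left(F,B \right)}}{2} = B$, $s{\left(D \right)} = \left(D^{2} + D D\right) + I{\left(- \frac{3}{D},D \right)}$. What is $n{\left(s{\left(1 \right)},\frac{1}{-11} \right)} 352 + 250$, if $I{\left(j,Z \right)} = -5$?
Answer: $186$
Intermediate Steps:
$s{\left(D \right)} = -5 + 2 D^{2}$ ($s{\left(D \right)} = \left(D^{2} + D D\right) - 5 = \left(D^{2} + D^{2}\right) - 5 = 2 D^{2} - 5 = -5 + 2 D^{2}$)
$n{\left(F,B \right)} = 2 B$
$n{\left(s{\left(1 \right)},\frac{1}{-11} \right)} 352 + 250 = \frac{2}{-11} \cdot 352 + 250 = 2 \left(- \frac{1}{11}\right) 352 + 250 = \left(- \frac{2}{11}\right) 352 + 250 = -64 + 250 = 186$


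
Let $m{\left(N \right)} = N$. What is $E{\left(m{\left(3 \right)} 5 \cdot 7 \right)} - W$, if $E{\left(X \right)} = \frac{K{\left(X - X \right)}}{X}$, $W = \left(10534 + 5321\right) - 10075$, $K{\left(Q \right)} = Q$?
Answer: $-5780$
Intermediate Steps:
$W = 5780$ ($W = 15855 - 10075 = 5780$)
$E{\left(X \right)} = 0$ ($E{\left(X \right)} = \frac{X - X}{X} = \frac{0}{X} = 0$)
$E{\left(m{\left(3 \right)} 5 \cdot 7 \right)} - W = 0 - 5780 = -5780$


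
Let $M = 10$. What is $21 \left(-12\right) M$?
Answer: $-2520$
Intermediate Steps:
$21 \left(-12\right) M = 21 \left(-12\right) 10 = \left(-252\right) 10 = -2520$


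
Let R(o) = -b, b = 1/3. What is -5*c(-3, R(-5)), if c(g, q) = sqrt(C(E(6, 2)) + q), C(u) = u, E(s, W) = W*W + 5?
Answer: -5*sqrt(78)/3 ≈ -14.720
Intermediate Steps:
E(s, W) = 5 + W**2 (E(s, W) = W**2 + 5 = 5 + W**2)
b = 1/3 ≈ 0.33333
R(o) = -1/3 (R(o) = -1*1/3 = -1/3)
c(g, q) = sqrt(9 + q) (c(g, q) = sqrt((5 + 2**2) + q) = sqrt((5 + 4) + q) = sqrt(9 + q))
-5*c(-3, R(-5)) = -5*sqrt(9 - 1/3) = -5*sqrt(78)/3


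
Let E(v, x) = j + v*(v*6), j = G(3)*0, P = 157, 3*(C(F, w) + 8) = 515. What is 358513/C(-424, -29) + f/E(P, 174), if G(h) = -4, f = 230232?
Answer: 26529801463/12102659 ≈ 2192.1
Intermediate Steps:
C(F, w) = 491/3 (C(F, w) = -8 + (⅓)*515 = -8 + 515/3 = 491/3)
j = 0 (j = -4*0 = 0)
E(v, x) = 6*v² (E(v, x) = 0 + v*(v*6) = 0 + v*(6*v) = 0 + 6*v² = 6*v²)
358513/C(-424, -29) + f/E(P, 174) = 358513/(491/3) + 230232/((6*157²)) = 358513*(3/491) + 230232/((6*24649)) = 1075539/491 + 230232/147894 = 1075539/491 + 230232*(1/147894) = 1075539/491 + 38372/24649 = 26529801463/12102659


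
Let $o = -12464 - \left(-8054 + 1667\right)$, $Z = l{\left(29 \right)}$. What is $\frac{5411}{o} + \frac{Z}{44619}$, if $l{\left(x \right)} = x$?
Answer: $- \frac{241257176}{271149663} \approx -0.88976$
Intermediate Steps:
$Z = 29$
$o = -6077$ ($o = -12464 - -6387 = -12464 + 6387 = -6077$)
$\frac{5411}{o} + \frac{Z}{44619} = \frac{5411}{-6077} + \frac{29}{44619} = 5411 \left(- \frac{1}{6077}\right) + 29 \cdot \frac{1}{44619} = - \frac{5411}{6077} + \frac{29}{44619} = - \frac{241257176}{271149663}$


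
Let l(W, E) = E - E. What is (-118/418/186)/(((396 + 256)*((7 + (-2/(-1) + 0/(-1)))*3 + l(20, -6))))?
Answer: -59/684337896 ≈ -8.6215e-8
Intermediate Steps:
l(W, E) = 0
(-118/418/186)/(((396 + 256)*((7 + (-2/(-1) + 0/(-1)))*3 + l(20, -6)))) = (-118/418/186)/(((396 + 256)*((7 + (-2/(-1) + 0/(-1)))*3 + 0))) = (-118*1/418*(1/186))/((652*((7 + (-2*(-1) + 0*(-1)))*3 + 0))) = (-59/209*1/186)/((652*((7 + (2 + 0))*3 + 0))) = -59*1/(652*((7 + 2)*3 + 0))/38874 = -59*1/(652*(9*3 + 0))/38874 = -59*1/(652*(27 + 0))/38874 = -59/(38874*(652*27)) = -59/38874/17604 = -59/38874*1/17604 = -59/684337896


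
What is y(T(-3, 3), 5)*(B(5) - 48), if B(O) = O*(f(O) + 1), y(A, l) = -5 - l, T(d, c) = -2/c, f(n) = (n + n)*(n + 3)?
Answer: -3570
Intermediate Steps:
f(n) = 2*n*(3 + n) (f(n) = (2*n)*(3 + n) = 2*n*(3 + n))
B(O) = O*(1 + 2*O*(3 + O)) (B(O) = O*(2*O*(3 + O) + 1) = O*(1 + 2*O*(3 + O)))
y(T(-3, 3), 5)*(B(5) - 48) = (-5 - 1*5)*(5*(1 + 2*5*(3 + 5)) - 48) = (-5 - 5)*(5*(1 + 2*5*8) - 48) = -10*(5*(1 + 80) - 48) = -10*(5*81 - 48) = -10*(405 - 48) = -10*357 = -3570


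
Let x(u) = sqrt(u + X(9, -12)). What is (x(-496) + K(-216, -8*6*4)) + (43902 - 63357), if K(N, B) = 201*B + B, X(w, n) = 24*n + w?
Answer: -58239 + 5*I*sqrt(31) ≈ -58239.0 + 27.839*I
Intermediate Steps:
X(w, n) = w + 24*n
K(N, B) = 202*B
x(u) = sqrt(-279 + u) (x(u) = sqrt(u + (9 + 24*(-12))) = sqrt(u + (9 - 288)) = sqrt(u - 279) = sqrt(-279 + u))
(x(-496) + K(-216, -8*6*4)) + (43902 - 63357) = (sqrt(-279 - 496) + 202*(-8*6*4)) + (43902 - 63357) = (sqrt(-775) + 202*(-48*4)) - 19455 = (5*I*sqrt(31) + 202*(-192)) - 19455 = (5*I*sqrt(31) - 38784) - 19455 = (-38784 + 5*I*sqrt(31)) - 19455 = -58239 + 5*I*sqrt(31)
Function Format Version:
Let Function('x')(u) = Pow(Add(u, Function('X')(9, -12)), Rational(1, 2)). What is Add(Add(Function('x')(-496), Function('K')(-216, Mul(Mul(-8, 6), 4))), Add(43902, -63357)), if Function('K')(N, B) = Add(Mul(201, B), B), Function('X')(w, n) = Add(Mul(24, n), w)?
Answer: Add(-58239, Mul(5, I, Pow(31, Rational(1, 2)))) ≈ Add(-58239., Mul(27.839, I))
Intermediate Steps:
Function('X')(w, n) = Add(w, Mul(24, n))
Function('K')(N, B) = Mul(202, B)
Function('x')(u) = Pow(Add(-279, u), Rational(1, 2)) (Function('x')(u) = Pow(Add(u, Add(9, Mul(24, -12))), Rational(1, 2)) = Pow(Add(u, Add(9, -288)), Rational(1, 2)) = Pow(Add(u, -279), Rational(1, 2)) = Pow(Add(-279, u), Rational(1, 2)))
Add(Add(Function('x')(-496), Function('K')(-216, Mul(Mul(-8, 6), 4))), Add(43902, -63357)) = Add(Add(Pow(Add(-279, -496), Rational(1, 2)), Mul(202, Mul(Mul(-8, 6), 4))), Add(43902, -63357)) = Add(Add(Pow(-775, Rational(1, 2)), Mul(202, Mul(-48, 4))), -19455) = Add(Add(Mul(5, I, Pow(31, Rational(1, 2))), Mul(202, -192)), -19455) = Add(Add(Mul(5, I, Pow(31, Rational(1, 2))), -38784), -19455) = Add(Add(-38784, Mul(5, I, Pow(31, Rational(1, 2)))), -19455) = Add(-58239, Mul(5, I, Pow(31, Rational(1, 2))))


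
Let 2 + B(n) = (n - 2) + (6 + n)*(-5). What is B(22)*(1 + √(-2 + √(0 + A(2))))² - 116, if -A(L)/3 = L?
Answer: -116 - 122*(1 + √(-2 + I*√6))² ≈ -180.01 - 690.85*I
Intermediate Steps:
A(L) = -3*L
B(n) = -34 - 4*n (B(n) = -2 + ((n - 2) + (6 + n)*(-5)) = -2 + ((-2 + n) + (-30 - 5*n)) = -2 + (-32 - 4*n) = -34 - 4*n)
B(22)*(1 + √(-2 + √(0 + A(2))))² - 116 = (-34 - 4*22)*(1 + √(-2 + √(0 - 3*2)))² - 116 = (-34 - 88)*(1 + √(-2 + √(0 - 6)))² - 116 = -122*(1 + √(-2 + √(-6)))² - 116 = -122*(1 + √(-2 + I*√6))² - 116 = -116 - 122*(1 + √(-2 + I*√6))²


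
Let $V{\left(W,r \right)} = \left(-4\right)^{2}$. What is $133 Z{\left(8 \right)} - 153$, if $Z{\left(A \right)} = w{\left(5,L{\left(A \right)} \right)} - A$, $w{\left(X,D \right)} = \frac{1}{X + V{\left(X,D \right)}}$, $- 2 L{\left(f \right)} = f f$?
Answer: $- \frac{3632}{3} \approx -1210.7$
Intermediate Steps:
$L{\left(f \right)} = - \frac{f^{2}}{2}$ ($L{\left(f \right)} = - \frac{f f}{2} = - \frac{f^{2}}{2}$)
$V{\left(W,r \right)} = 16$
$w{\left(X,D \right)} = \frac{1}{16 + X}$ ($w{\left(X,D \right)} = \frac{1}{X + 16} = \frac{1}{16 + X}$)
$Z{\left(A \right)} = \frac{1}{21} - A$ ($Z{\left(A \right)} = \frac{1}{16 + 5} - A = \frac{1}{21} - A$)
$133 Z{\left(8 \right)} - 153 = 133 \left(\frac{1}{21} - 8\right) - 153 = 133 \left(- \frac{167}{21}\right) - 153 = - \frac{3173}{3} - 153 = - \frac{3632}{3}$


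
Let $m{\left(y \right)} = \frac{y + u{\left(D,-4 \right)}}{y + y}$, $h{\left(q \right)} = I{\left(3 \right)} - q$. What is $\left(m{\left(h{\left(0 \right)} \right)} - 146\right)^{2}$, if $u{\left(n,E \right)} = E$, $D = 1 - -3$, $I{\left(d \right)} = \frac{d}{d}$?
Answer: $\frac{87025}{4} \approx 21756.0$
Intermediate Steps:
$I{\left(d \right)} = 1$
$D = 4$ ($D = 1 + 3 = 4$)
$h{\left(q \right)} = 1 - q$
$m{\left(y \right)} = \frac{-4 + y}{2 y}$ ($m{\left(y \right)} = \frac{y - 4}{y + y} = \frac{-4 + y}{2 y}$)
$\left(m{\left(h{\left(0 \right)} \right)} - 146\right)^{2} = \left(\frac{-4 + \left(1 - 0\right)}{2 \left(1 - 0\right)} - 146\right)^{2} = \left(\frac{-4 + \left(1 + 0\right)}{2 \left(1 + 0\right)} - 146\right)^{2} = \left(\frac{-4 + 1}{2 \cdot 1} - 146\right)^{2} = \left(\frac{1}{2} \cdot 1 \left(-3\right) - 146\right)^{2} = \left(- \frac{3}{2} - 146\right)^{2} = \left(- \frac{295}{2}\right)^{2} = \frac{87025}{4}$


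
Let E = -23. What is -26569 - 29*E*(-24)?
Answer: -42577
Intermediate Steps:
-26569 - 29*E*(-24) = -26569 - 29*(-23)*(-24) = -26569 + 667*(-24) = -26569 - 16008 = -42577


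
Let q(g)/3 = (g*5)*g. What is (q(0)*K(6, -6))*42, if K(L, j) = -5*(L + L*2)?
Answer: 0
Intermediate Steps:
q(g) = 15*g**2 (q(g) = 3*((g*5)*g) = 3*((5*g)*g) = 3*(5*g**2) = 15*g**2)
K(L, j) = -15*L (K(L, j) = -5*(L + 2*L) = -15*L)
(q(0)*K(6, -6))*42 = ((15*0**2)*(-15*6))*42 = ((15*0)*(-90))*42 = (0*(-90))*42 = 0*42 = 0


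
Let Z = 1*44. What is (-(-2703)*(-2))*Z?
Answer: -237864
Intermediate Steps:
Z = 44
(-(-2703)*(-2))*Z = -(-2703)*(-2)*44 = -159*34*44 = -5406*44 = -237864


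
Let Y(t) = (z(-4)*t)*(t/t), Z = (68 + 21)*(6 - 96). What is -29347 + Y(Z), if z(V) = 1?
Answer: -37357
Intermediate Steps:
Z = -8010 (Z = 89*(-90) = -8010)
Y(t) = t (Y(t) = (1*t)*(t/t) = t*1 = t)
-29347 + Y(Z) = -29347 - 8010 = -37357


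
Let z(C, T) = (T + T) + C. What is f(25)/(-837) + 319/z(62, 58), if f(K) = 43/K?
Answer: 6667421/3724650 ≈ 1.7901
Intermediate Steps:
z(C, T) = C + 2*T (z(C, T) = 2*T + C = C + 2*T)
f(25)/(-837) + 319/z(62, 58) = (43/25)/(-837) + 319/(62 + 2*58) = (43*(1/25))*(-1/837) + 319/(62 + 116) = (43/25)*(-1/837) + 319/178 = -43/20925 + 319*(1/178) = -43/20925 + 319/178 = 6667421/3724650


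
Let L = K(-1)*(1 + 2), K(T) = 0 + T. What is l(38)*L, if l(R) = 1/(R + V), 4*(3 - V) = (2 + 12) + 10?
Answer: -3/35 ≈ -0.085714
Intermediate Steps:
K(T) = T
L = -3 (L = -(1 + 2) = -1*3 = -3)
V = -3 (V = 3 - ((2 + 12) + 10)/4 = 3 - (14 + 10)/4 = 3 - 1/4*24 = 3 - 6 = -3)
l(R) = 1/(-3 + R) (l(R) = 1/(R - 3) = 1/(-3 + R))
l(38)*L = -3/(-3 + 38) = -3/35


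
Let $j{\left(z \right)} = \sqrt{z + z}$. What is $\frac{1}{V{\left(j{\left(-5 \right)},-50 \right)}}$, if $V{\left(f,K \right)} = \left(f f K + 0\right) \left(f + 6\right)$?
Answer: $\frac{3}{11500} - \frac{i \sqrt{10}}{23000} \approx 0.00026087 - 0.00013749 i$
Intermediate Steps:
$j{\left(z \right)} = \sqrt{2} \sqrt{z}$ ($j{\left(z \right)} = \sqrt{2 z} = \sqrt{2} \sqrt{z}$)
$V{\left(f,K \right)} = K f^{2} \left(6 + f\right)$ ($V{\left(f,K \right)} = \left(f^{2} K + 0\right) \left(6 + f\right) = \left(K f^{2} + 0\right) \left(6 + f\right) = K f^{2} \left(6 + f\right)$)
$\frac{1}{V{\left(j{\left(-5 \right)},-50 \right)}} = \frac{1}{\left(-50\right) \left(\sqrt{2} \sqrt{-5}\right)^{2} \left(6 + \sqrt{2} \sqrt{-5}\right)} = \frac{1}{\left(-50\right) \left(\sqrt{2} i \sqrt{5}\right)^{2} \left(6 + \sqrt{2} i \sqrt{5}\right)} = \frac{1}{\left(-50\right) \left(i \sqrt{10}\right)^{2} \left(6 + i \sqrt{10}\right)} = \frac{1}{\left(-50\right) \left(-10\right) \left(6 + i \sqrt{10}\right)} = \frac{1}{3000 + 500 i \sqrt{10}}$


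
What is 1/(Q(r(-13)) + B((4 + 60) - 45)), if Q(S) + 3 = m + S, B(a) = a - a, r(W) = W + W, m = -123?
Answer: -1/152 ≈ -0.0065789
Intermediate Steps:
r(W) = 2*W
B(a) = 0
Q(S) = -126 + S (Q(S) = -3 + (-123 + S) = -126 + S)
1/(Q(r(-13)) + B((4 + 60) - 45)) = 1/((-126 + 2*(-13)) + 0) = 1/((-126 - 26) + 0) = 1/(-152 + 0) = 1/(-152) = -1/152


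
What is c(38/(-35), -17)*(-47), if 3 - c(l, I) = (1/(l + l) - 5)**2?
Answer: 7280159/5776 ≈ 1260.4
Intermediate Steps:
c(l, I) = 3 - (-5 + 1/(2*l))**2 (c(l, I) = 3 - (1/(l + l) - 5)**2 = 3 - (1/(2*l) - 5)**2 = 3 - (-5 + 1/(2*l))**2)
c(38/(-35), -17)*(-47) = (-22 + 5/((38/(-35))) - 1/(4*(38/(-35))**2))*(-47) = (-22 + 5/((38*(-1/35))) - 1/(4*(38*(-1/35))**2))*(-47) = (-22 + 5/(-38/35) - 1/(4*(-38/35)**2))*(-47) = (-22 + 5*(-35/38) - 1/4*1225/1444)*(-47) = (-22 - 175/38 - 1225/5776)*(-47) = -154897/5776*(-47) = 7280159/5776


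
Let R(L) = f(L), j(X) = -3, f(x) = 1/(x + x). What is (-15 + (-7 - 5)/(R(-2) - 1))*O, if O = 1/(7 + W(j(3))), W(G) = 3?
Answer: -27/50 ≈ -0.54000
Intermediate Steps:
f(x) = 1/(2*x)
R(L) = 1/(2*L)
O = ⅒ (O = 1/(7 + 3) = 1/10 = ⅒ ≈ 0.10000)
(-15 + (-7 - 5)/(R(-2) - 1))*O = (-15 + (-7 - 5)/((½)/(-2) - 1))*(⅒) = (-15 - 12/((½)*(-½) - 1))*(⅒) = (-15 - 12/(-¼ - 1))*(⅒) = (-15 - 12/(-5/4))*(⅒) = (-15 - 12*(-⅘))*(⅒) = (-15 + 48/5)*(⅒) = -27/5*⅒ = -27/50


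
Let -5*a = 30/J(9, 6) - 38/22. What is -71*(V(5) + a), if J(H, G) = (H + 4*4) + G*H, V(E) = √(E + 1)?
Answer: -83141/4345 - 71*√6 ≈ -193.05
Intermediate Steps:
V(E) = √(1 + E)
J(H, G) = 16 + H + G*H (J(H, G) = (H + 16) + G*H = (16 + H) + G*H = 16 + H + G*H)
a = 1171/4345 (a = -(30/(16 + 9 + 6*9) - 38/22)/5 = -(30/(16 + 9 + 54) - 38*1/22)/5 = -(30/79 - 19/11)/5 = -⅕*(-1171/869) = 1171/4345 ≈ 0.26951)
-71*(V(5) + a) = -71*(√(1 + 5) + 1171/4345) = -71*(√6 + 1171/4345) = -71*(1171/4345 + √6) = -83141/4345 - 71*√6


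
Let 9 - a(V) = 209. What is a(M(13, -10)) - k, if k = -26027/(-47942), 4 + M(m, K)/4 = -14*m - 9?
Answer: -9614427/47942 ≈ -200.54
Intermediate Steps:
M(m, K) = -52 - 56*m (M(m, K) = -16 + 4*(-14*m - 9) = -16 + 4*(-9 - 14*m) = -16 + (-36 - 56*m) = -52 - 56*m)
k = 26027/47942 (k = -26027*(-1/47942) = 26027/47942 ≈ 0.54288)
a(V) = -200 (a(V) = 9 - 1*209 = 9 - 209 = -200)
a(M(13, -10)) - k = -200 - 1*26027/47942 = -200 - 26027/47942 = -9614427/47942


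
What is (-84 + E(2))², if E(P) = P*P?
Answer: 6400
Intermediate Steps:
E(P) = P²
(-84 + E(2))² = (-84 + 2²)² = (-84 + 4)² = (-80)² = 6400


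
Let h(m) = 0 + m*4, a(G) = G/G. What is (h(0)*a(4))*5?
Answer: 0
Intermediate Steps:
a(G) = 1
h(m) = 4*m (h(m) = 0 + 4*m = 4*m)
(h(0)*a(4))*5 = ((4*0)*1)*5 = (0*1)*5 = 0*5 = 0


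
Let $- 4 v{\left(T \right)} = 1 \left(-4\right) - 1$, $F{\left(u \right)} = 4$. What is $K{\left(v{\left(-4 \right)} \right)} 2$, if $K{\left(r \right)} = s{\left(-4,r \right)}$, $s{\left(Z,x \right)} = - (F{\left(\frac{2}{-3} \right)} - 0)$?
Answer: $-8$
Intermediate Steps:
$s{\left(Z,x \right)} = -4$ ($s{\left(Z,x \right)} = - (4 - 0) = - (4 + 0) = \left(-1\right) 4 = -4$)
$v{\left(T \right)} = \frac{5}{4}$ ($v{\left(T \right)} = - \frac{1 \left(-4\right) - 1}{4} = - \frac{-4 - 1}{4} = \left(- \frac{1}{4}\right) \left(-5\right) = \frac{5}{4}$)
$K{\left(r \right)} = -4$
$K{\left(v{\left(-4 \right)} \right)} 2 = \left(-4\right) 2 = -8$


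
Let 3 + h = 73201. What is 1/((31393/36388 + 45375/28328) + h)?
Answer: 257699816/18863746233169 ≈ 1.3661e-5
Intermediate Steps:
h = 73198 (h = -3 + 73201 = 73198)
1/((31393/36388 + 45375/28328) + h) = 1/((31393/36388 + 45375/28328) + 73198) = 1/(635101601/257699816 + 73198) = 1/(18863746233169/257699816) = 257699816/18863746233169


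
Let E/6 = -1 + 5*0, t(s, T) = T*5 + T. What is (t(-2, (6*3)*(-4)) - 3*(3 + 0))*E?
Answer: 2646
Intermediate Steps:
t(s, T) = 6*T (t(s, T) = 5*T + T = 6*T)
E = -6 (E = 6*(-1 + 5*0) = 6*(-1 + 0) = 6*(-1) = -6)
(t(-2, (6*3)*(-4)) - 3*(3 + 0))*E = (6*((6*3)*(-4)) - 3*(3 + 0))*(-6) = (6*(18*(-4)) - 3*3)*(-6) = (6*(-72) - 9)*(-6) = (-432 - 9)*(-6) = -441*(-6) = 2646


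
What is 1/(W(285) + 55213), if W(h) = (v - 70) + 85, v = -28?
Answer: 1/55200 ≈ 1.8116e-5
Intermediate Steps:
W(h) = -13 (W(h) = (-28 - 70) + 85 = -98 + 85 = -13)
1/(W(285) + 55213) = 1/(-13 + 55213) = 1/55200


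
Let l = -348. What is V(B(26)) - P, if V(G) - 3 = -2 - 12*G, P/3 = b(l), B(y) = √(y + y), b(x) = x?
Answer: 1045 - 24*√13 ≈ 958.47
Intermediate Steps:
B(y) = √2*√y (B(y) = √(2*y) = √2*√y)
P = -1044 (P = 3*(-348) = -1044)
V(G) = 1 - 12*G (V(G) = 3 + (-2 - 12*G) = 1 - 12*G)
V(B(26)) - P = (1 - 12*√2*√26) - 1*(-1044) = (1 - 24*√13) + 1044 = 1045 - 24*√13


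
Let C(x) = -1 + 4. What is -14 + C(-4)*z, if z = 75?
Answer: 211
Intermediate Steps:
C(x) = 3
-14 + C(-4)*z = -14 + 3*75 = -14 + 225 = 211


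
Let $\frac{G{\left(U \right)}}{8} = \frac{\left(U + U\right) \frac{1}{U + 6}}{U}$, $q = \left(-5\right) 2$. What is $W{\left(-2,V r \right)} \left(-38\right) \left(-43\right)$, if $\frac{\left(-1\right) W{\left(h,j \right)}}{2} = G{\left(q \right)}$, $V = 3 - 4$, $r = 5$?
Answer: $13072$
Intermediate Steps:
$V = -1$ ($V = 3 - 4 = -1$)
$q = -10$
$G{\left(U \right)} = \frac{16}{6 + U}$ ($G{\left(U \right)} = 8 \frac{\left(U + U\right) \frac{1}{U + 6}}{U} = 8 \frac{2 U \frac{1}{6 + U}}{U} = 8 \frac{2}{6 + U} = \frac{16}{6 + U}$)
$W{\left(h,j \right)} = 8$ ($W{\left(h,j \right)} = - 2 \frac{16}{6 - 10} = - 2 \frac{16}{-4} = - 2 \cdot 16 \left(- \frac{1}{4}\right) = \left(-2\right) \left(-4\right) = 8$)
$W{\left(-2,V r \right)} \left(-38\right) \left(-43\right) = 8 \left(-38\right) \left(-43\right) = \left(-304\right) \left(-43\right) = 13072$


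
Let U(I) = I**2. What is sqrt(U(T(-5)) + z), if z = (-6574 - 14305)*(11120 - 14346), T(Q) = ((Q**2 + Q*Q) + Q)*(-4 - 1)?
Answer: sqrt(67406279) ≈ 8210.1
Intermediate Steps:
T(Q) = -10*Q**2 - 5*Q (T(Q) = ((Q**2 + Q**2) + Q)*(-5) = (2*Q**2 + Q)*(-5) = (Q + 2*Q**2)*(-5) = -10*Q**2 - 5*Q)
z = 67355654 (z = -20879*(-3226) = 67355654)
sqrt(U(T(-5)) + z) = sqrt((-5*(-5)*(1 + 2*(-5)))**2 + 67355654) = sqrt((-5*(-5)*(1 - 10))**2 + 67355654) = sqrt((-5*(-5)*(-9))**2 + 67355654) = sqrt((-225)**2 + 67355654) = sqrt(50625 + 67355654) = sqrt(67406279)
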